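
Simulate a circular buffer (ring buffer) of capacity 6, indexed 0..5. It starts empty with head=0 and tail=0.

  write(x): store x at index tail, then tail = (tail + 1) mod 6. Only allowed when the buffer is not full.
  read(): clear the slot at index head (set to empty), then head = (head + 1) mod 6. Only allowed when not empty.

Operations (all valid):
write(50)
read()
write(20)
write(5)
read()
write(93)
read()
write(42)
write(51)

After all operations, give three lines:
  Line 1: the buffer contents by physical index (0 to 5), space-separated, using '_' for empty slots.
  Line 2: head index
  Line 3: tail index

write(50): buf=[50 _ _ _ _ _], head=0, tail=1, size=1
read(): buf=[_ _ _ _ _ _], head=1, tail=1, size=0
write(20): buf=[_ 20 _ _ _ _], head=1, tail=2, size=1
write(5): buf=[_ 20 5 _ _ _], head=1, tail=3, size=2
read(): buf=[_ _ 5 _ _ _], head=2, tail=3, size=1
write(93): buf=[_ _ 5 93 _ _], head=2, tail=4, size=2
read(): buf=[_ _ _ 93 _ _], head=3, tail=4, size=1
write(42): buf=[_ _ _ 93 42 _], head=3, tail=5, size=2
write(51): buf=[_ _ _ 93 42 51], head=3, tail=0, size=3

Answer: _ _ _ 93 42 51
3
0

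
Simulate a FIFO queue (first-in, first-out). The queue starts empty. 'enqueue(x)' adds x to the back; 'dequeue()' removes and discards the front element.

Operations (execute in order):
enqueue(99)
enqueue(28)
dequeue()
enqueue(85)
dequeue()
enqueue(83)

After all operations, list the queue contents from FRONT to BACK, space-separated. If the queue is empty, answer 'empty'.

Answer: 85 83

Derivation:
enqueue(99): [99]
enqueue(28): [99, 28]
dequeue(): [28]
enqueue(85): [28, 85]
dequeue(): [85]
enqueue(83): [85, 83]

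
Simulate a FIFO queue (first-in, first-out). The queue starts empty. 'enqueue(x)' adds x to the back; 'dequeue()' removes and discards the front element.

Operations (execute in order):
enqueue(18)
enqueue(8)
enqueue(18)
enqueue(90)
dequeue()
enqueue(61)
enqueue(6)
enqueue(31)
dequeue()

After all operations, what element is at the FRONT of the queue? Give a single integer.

enqueue(18): queue = [18]
enqueue(8): queue = [18, 8]
enqueue(18): queue = [18, 8, 18]
enqueue(90): queue = [18, 8, 18, 90]
dequeue(): queue = [8, 18, 90]
enqueue(61): queue = [8, 18, 90, 61]
enqueue(6): queue = [8, 18, 90, 61, 6]
enqueue(31): queue = [8, 18, 90, 61, 6, 31]
dequeue(): queue = [18, 90, 61, 6, 31]

Answer: 18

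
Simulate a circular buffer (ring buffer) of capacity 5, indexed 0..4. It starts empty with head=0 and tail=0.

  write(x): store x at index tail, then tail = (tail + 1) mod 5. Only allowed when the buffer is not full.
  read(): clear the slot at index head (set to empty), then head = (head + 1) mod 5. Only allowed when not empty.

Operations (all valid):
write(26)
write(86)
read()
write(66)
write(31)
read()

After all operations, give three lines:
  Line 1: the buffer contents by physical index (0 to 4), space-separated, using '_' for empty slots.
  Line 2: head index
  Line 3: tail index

Answer: _ _ 66 31 _
2
4

Derivation:
write(26): buf=[26 _ _ _ _], head=0, tail=1, size=1
write(86): buf=[26 86 _ _ _], head=0, tail=2, size=2
read(): buf=[_ 86 _ _ _], head=1, tail=2, size=1
write(66): buf=[_ 86 66 _ _], head=1, tail=3, size=2
write(31): buf=[_ 86 66 31 _], head=1, tail=4, size=3
read(): buf=[_ _ 66 31 _], head=2, tail=4, size=2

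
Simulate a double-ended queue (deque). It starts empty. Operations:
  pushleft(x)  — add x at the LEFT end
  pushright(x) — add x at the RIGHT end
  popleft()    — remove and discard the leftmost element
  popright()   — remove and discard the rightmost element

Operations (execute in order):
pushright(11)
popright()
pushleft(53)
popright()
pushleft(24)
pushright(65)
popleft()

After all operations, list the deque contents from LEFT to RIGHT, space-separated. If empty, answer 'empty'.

pushright(11): [11]
popright(): []
pushleft(53): [53]
popright(): []
pushleft(24): [24]
pushright(65): [24, 65]
popleft(): [65]

Answer: 65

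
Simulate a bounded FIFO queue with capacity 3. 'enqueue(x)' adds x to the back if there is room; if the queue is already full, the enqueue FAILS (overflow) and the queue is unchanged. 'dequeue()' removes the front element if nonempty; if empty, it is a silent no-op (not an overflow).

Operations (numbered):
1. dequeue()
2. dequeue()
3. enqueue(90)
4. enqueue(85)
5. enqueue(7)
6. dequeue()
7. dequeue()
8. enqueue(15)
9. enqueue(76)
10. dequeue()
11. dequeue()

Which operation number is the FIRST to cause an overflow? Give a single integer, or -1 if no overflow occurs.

1. dequeue(): empty, no-op, size=0
2. dequeue(): empty, no-op, size=0
3. enqueue(90): size=1
4. enqueue(85): size=2
5. enqueue(7): size=3
6. dequeue(): size=2
7. dequeue(): size=1
8. enqueue(15): size=2
9. enqueue(76): size=3
10. dequeue(): size=2
11. dequeue(): size=1

Answer: -1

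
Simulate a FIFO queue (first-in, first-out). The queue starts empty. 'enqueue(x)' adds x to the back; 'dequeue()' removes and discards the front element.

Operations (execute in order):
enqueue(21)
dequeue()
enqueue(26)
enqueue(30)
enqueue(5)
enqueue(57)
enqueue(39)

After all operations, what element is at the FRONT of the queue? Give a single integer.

enqueue(21): queue = [21]
dequeue(): queue = []
enqueue(26): queue = [26]
enqueue(30): queue = [26, 30]
enqueue(5): queue = [26, 30, 5]
enqueue(57): queue = [26, 30, 5, 57]
enqueue(39): queue = [26, 30, 5, 57, 39]

Answer: 26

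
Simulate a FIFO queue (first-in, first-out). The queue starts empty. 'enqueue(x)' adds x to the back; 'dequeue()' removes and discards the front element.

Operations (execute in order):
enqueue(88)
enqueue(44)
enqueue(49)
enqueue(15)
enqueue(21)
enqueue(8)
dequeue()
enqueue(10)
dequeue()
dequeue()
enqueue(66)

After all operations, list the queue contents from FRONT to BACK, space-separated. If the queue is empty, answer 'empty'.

Answer: 15 21 8 10 66

Derivation:
enqueue(88): [88]
enqueue(44): [88, 44]
enqueue(49): [88, 44, 49]
enqueue(15): [88, 44, 49, 15]
enqueue(21): [88, 44, 49, 15, 21]
enqueue(8): [88, 44, 49, 15, 21, 8]
dequeue(): [44, 49, 15, 21, 8]
enqueue(10): [44, 49, 15, 21, 8, 10]
dequeue(): [49, 15, 21, 8, 10]
dequeue(): [15, 21, 8, 10]
enqueue(66): [15, 21, 8, 10, 66]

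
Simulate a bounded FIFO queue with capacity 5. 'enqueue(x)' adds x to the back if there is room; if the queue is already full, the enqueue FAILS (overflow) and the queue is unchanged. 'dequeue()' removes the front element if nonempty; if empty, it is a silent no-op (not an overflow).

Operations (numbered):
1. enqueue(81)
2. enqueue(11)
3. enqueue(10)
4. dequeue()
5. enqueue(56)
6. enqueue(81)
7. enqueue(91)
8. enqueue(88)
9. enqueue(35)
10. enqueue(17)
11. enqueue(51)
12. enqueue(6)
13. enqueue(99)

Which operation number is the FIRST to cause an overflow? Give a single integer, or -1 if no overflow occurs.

1. enqueue(81): size=1
2. enqueue(11): size=2
3. enqueue(10): size=3
4. dequeue(): size=2
5. enqueue(56): size=3
6. enqueue(81): size=4
7. enqueue(91): size=5
8. enqueue(88): size=5=cap → OVERFLOW (fail)
9. enqueue(35): size=5=cap → OVERFLOW (fail)
10. enqueue(17): size=5=cap → OVERFLOW (fail)
11. enqueue(51): size=5=cap → OVERFLOW (fail)
12. enqueue(6): size=5=cap → OVERFLOW (fail)
13. enqueue(99): size=5=cap → OVERFLOW (fail)

Answer: 8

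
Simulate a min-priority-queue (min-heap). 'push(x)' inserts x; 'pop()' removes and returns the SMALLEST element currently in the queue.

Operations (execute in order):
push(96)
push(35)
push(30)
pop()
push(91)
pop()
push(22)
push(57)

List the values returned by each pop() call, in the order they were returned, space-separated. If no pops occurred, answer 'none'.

Answer: 30 35

Derivation:
push(96): heap contents = [96]
push(35): heap contents = [35, 96]
push(30): heap contents = [30, 35, 96]
pop() → 30: heap contents = [35, 96]
push(91): heap contents = [35, 91, 96]
pop() → 35: heap contents = [91, 96]
push(22): heap contents = [22, 91, 96]
push(57): heap contents = [22, 57, 91, 96]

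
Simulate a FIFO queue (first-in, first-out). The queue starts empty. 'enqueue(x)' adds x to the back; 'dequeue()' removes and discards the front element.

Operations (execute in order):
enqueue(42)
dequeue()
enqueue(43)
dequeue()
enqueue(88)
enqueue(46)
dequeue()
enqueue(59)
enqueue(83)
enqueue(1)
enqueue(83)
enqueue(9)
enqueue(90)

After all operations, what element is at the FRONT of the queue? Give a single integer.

Answer: 46

Derivation:
enqueue(42): queue = [42]
dequeue(): queue = []
enqueue(43): queue = [43]
dequeue(): queue = []
enqueue(88): queue = [88]
enqueue(46): queue = [88, 46]
dequeue(): queue = [46]
enqueue(59): queue = [46, 59]
enqueue(83): queue = [46, 59, 83]
enqueue(1): queue = [46, 59, 83, 1]
enqueue(83): queue = [46, 59, 83, 1, 83]
enqueue(9): queue = [46, 59, 83, 1, 83, 9]
enqueue(90): queue = [46, 59, 83, 1, 83, 9, 90]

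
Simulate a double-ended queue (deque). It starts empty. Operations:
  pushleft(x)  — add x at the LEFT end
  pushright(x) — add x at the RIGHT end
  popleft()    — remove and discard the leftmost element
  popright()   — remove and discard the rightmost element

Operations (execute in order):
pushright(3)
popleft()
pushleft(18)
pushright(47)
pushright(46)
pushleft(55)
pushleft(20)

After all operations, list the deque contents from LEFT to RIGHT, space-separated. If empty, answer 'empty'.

Answer: 20 55 18 47 46

Derivation:
pushright(3): [3]
popleft(): []
pushleft(18): [18]
pushright(47): [18, 47]
pushright(46): [18, 47, 46]
pushleft(55): [55, 18, 47, 46]
pushleft(20): [20, 55, 18, 47, 46]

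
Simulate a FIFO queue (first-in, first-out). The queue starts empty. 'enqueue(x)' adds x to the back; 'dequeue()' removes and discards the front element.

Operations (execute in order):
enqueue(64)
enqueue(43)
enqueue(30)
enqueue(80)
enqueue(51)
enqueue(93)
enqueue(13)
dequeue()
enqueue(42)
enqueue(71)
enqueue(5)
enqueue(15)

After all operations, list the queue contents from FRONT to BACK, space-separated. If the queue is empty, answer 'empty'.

enqueue(64): [64]
enqueue(43): [64, 43]
enqueue(30): [64, 43, 30]
enqueue(80): [64, 43, 30, 80]
enqueue(51): [64, 43, 30, 80, 51]
enqueue(93): [64, 43, 30, 80, 51, 93]
enqueue(13): [64, 43, 30, 80, 51, 93, 13]
dequeue(): [43, 30, 80, 51, 93, 13]
enqueue(42): [43, 30, 80, 51, 93, 13, 42]
enqueue(71): [43, 30, 80, 51, 93, 13, 42, 71]
enqueue(5): [43, 30, 80, 51, 93, 13, 42, 71, 5]
enqueue(15): [43, 30, 80, 51, 93, 13, 42, 71, 5, 15]

Answer: 43 30 80 51 93 13 42 71 5 15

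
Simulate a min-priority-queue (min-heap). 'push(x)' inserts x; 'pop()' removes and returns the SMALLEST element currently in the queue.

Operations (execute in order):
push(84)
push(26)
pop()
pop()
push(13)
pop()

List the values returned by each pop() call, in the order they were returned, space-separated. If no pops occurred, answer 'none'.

push(84): heap contents = [84]
push(26): heap contents = [26, 84]
pop() → 26: heap contents = [84]
pop() → 84: heap contents = []
push(13): heap contents = [13]
pop() → 13: heap contents = []

Answer: 26 84 13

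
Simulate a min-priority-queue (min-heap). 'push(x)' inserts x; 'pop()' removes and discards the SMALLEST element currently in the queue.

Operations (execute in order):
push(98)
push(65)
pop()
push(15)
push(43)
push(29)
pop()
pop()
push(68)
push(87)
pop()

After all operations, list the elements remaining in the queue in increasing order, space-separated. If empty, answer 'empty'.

push(98): heap contents = [98]
push(65): heap contents = [65, 98]
pop() → 65: heap contents = [98]
push(15): heap contents = [15, 98]
push(43): heap contents = [15, 43, 98]
push(29): heap contents = [15, 29, 43, 98]
pop() → 15: heap contents = [29, 43, 98]
pop() → 29: heap contents = [43, 98]
push(68): heap contents = [43, 68, 98]
push(87): heap contents = [43, 68, 87, 98]
pop() → 43: heap contents = [68, 87, 98]

Answer: 68 87 98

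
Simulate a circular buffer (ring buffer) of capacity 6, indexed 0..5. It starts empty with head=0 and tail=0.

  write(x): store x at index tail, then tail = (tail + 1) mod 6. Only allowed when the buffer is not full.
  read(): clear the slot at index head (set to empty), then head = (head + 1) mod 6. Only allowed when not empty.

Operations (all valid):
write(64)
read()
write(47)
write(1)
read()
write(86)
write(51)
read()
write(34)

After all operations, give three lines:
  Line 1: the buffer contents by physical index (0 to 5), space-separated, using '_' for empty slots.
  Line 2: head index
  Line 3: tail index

Answer: _ _ _ 86 51 34
3
0

Derivation:
write(64): buf=[64 _ _ _ _ _], head=0, tail=1, size=1
read(): buf=[_ _ _ _ _ _], head=1, tail=1, size=0
write(47): buf=[_ 47 _ _ _ _], head=1, tail=2, size=1
write(1): buf=[_ 47 1 _ _ _], head=1, tail=3, size=2
read(): buf=[_ _ 1 _ _ _], head=2, tail=3, size=1
write(86): buf=[_ _ 1 86 _ _], head=2, tail=4, size=2
write(51): buf=[_ _ 1 86 51 _], head=2, tail=5, size=3
read(): buf=[_ _ _ 86 51 _], head=3, tail=5, size=2
write(34): buf=[_ _ _ 86 51 34], head=3, tail=0, size=3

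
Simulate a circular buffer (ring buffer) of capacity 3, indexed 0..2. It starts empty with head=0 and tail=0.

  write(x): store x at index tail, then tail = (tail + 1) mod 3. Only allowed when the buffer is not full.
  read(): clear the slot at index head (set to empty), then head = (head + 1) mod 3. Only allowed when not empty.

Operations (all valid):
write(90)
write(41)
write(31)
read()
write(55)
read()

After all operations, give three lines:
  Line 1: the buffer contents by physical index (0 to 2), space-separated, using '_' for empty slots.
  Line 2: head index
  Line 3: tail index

write(90): buf=[90 _ _], head=0, tail=1, size=1
write(41): buf=[90 41 _], head=0, tail=2, size=2
write(31): buf=[90 41 31], head=0, tail=0, size=3
read(): buf=[_ 41 31], head=1, tail=0, size=2
write(55): buf=[55 41 31], head=1, tail=1, size=3
read(): buf=[55 _ 31], head=2, tail=1, size=2

Answer: 55 _ 31
2
1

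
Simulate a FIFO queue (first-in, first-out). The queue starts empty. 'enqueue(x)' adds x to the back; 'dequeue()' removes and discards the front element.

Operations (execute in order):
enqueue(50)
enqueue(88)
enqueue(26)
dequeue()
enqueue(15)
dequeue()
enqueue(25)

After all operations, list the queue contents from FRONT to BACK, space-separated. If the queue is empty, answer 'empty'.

Answer: 26 15 25

Derivation:
enqueue(50): [50]
enqueue(88): [50, 88]
enqueue(26): [50, 88, 26]
dequeue(): [88, 26]
enqueue(15): [88, 26, 15]
dequeue(): [26, 15]
enqueue(25): [26, 15, 25]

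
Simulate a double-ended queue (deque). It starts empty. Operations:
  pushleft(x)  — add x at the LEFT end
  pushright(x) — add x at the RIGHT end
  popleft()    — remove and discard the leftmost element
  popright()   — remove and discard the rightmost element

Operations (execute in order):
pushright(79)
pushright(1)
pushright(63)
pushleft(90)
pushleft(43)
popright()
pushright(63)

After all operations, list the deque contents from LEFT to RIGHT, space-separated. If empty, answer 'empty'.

Answer: 43 90 79 1 63

Derivation:
pushright(79): [79]
pushright(1): [79, 1]
pushright(63): [79, 1, 63]
pushleft(90): [90, 79, 1, 63]
pushleft(43): [43, 90, 79, 1, 63]
popright(): [43, 90, 79, 1]
pushright(63): [43, 90, 79, 1, 63]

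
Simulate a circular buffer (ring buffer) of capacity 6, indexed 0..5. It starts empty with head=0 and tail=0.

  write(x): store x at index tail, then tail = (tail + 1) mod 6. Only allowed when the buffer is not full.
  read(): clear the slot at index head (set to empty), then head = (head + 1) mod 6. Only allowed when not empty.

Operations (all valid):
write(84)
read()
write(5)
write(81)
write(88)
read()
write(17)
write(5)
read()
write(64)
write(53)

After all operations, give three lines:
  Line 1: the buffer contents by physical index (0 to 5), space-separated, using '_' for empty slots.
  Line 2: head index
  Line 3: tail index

Answer: 64 53 _ 88 17 5
3
2

Derivation:
write(84): buf=[84 _ _ _ _ _], head=0, tail=1, size=1
read(): buf=[_ _ _ _ _ _], head=1, tail=1, size=0
write(5): buf=[_ 5 _ _ _ _], head=1, tail=2, size=1
write(81): buf=[_ 5 81 _ _ _], head=1, tail=3, size=2
write(88): buf=[_ 5 81 88 _ _], head=1, tail=4, size=3
read(): buf=[_ _ 81 88 _ _], head=2, tail=4, size=2
write(17): buf=[_ _ 81 88 17 _], head=2, tail=5, size=3
write(5): buf=[_ _ 81 88 17 5], head=2, tail=0, size=4
read(): buf=[_ _ _ 88 17 5], head=3, tail=0, size=3
write(64): buf=[64 _ _ 88 17 5], head=3, tail=1, size=4
write(53): buf=[64 53 _ 88 17 5], head=3, tail=2, size=5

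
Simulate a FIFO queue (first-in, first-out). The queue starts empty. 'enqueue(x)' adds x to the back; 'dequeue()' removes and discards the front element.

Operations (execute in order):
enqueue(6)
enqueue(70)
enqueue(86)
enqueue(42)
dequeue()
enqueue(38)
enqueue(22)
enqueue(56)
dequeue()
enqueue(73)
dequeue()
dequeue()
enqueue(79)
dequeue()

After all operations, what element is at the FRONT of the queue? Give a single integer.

Answer: 22

Derivation:
enqueue(6): queue = [6]
enqueue(70): queue = [6, 70]
enqueue(86): queue = [6, 70, 86]
enqueue(42): queue = [6, 70, 86, 42]
dequeue(): queue = [70, 86, 42]
enqueue(38): queue = [70, 86, 42, 38]
enqueue(22): queue = [70, 86, 42, 38, 22]
enqueue(56): queue = [70, 86, 42, 38, 22, 56]
dequeue(): queue = [86, 42, 38, 22, 56]
enqueue(73): queue = [86, 42, 38, 22, 56, 73]
dequeue(): queue = [42, 38, 22, 56, 73]
dequeue(): queue = [38, 22, 56, 73]
enqueue(79): queue = [38, 22, 56, 73, 79]
dequeue(): queue = [22, 56, 73, 79]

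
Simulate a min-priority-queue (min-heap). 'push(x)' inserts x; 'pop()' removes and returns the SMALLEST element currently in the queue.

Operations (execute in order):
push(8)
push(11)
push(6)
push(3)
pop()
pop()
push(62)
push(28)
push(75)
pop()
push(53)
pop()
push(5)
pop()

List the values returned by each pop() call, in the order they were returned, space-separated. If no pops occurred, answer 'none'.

push(8): heap contents = [8]
push(11): heap contents = [8, 11]
push(6): heap contents = [6, 8, 11]
push(3): heap contents = [3, 6, 8, 11]
pop() → 3: heap contents = [6, 8, 11]
pop() → 6: heap contents = [8, 11]
push(62): heap contents = [8, 11, 62]
push(28): heap contents = [8, 11, 28, 62]
push(75): heap contents = [8, 11, 28, 62, 75]
pop() → 8: heap contents = [11, 28, 62, 75]
push(53): heap contents = [11, 28, 53, 62, 75]
pop() → 11: heap contents = [28, 53, 62, 75]
push(5): heap contents = [5, 28, 53, 62, 75]
pop() → 5: heap contents = [28, 53, 62, 75]

Answer: 3 6 8 11 5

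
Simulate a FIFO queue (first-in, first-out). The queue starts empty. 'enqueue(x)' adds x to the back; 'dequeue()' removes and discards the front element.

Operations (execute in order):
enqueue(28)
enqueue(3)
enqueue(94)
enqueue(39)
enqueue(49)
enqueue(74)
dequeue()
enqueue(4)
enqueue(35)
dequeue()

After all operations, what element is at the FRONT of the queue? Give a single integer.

enqueue(28): queue = [28]
enqueue(3): queue = [28, 3]
enqueue(94): queue = [28, 3, 94]
enqueue(39): queue = [28, 3, 94, 39]
enqueue(49): queue = [28, 3, 94, 39, 49]
enqueue(74): queue = [28, 3, 94, 39, 49, 74]
dequeue(): queue = [3, 94, 39, 49, 74]
enqueue(4): queue = [3, 94, 39, 49, 74, 4]
enqueue(35): queue = [3, 94, 39, 49, 74, 4, 35]
dequeue(): queue = [94, 39, 49, 74, 4, 35]

Answer: 94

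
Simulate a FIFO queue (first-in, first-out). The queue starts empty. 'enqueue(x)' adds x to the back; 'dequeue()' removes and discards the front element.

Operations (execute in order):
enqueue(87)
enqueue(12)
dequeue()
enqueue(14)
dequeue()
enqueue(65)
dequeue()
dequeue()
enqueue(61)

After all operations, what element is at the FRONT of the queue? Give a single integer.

Answer: 61

Derivation:
enqueue(87): queue = [87]
enqueue(12): queue = [87, 12]
dequeue(): queue = [12]
enqueue(14): queue = [12, 14]
dequeue(): queue = [14]
enqueue(65): queue = [14, 65]
dequeue(): queue = [65]
dequeue(): queue = []
enqueue(61): queue = [61]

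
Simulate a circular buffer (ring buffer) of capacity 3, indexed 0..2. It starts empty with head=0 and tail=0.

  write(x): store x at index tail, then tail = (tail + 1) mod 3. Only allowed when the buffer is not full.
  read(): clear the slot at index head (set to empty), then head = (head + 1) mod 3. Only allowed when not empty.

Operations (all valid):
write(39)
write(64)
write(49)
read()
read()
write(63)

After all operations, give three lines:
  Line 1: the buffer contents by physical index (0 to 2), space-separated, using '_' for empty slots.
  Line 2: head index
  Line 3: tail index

Answer: 63 _ 49
2
1

Derivation:
write(39): buf=[39 _ _], head=0, tail=1, size=1
write(64): buf=[39 64 _], head=0, tail=2, size=2
write(49): buf=[39 64 49], head=0, tail=0, size=3
read(): buf=[_ 64 49], head=1, tail=0, size=2
read(): buf=[_ _ 49], head=2, tail=0, size=1
write(63): buf=[63 _ 49], head=2, tail=1, size=2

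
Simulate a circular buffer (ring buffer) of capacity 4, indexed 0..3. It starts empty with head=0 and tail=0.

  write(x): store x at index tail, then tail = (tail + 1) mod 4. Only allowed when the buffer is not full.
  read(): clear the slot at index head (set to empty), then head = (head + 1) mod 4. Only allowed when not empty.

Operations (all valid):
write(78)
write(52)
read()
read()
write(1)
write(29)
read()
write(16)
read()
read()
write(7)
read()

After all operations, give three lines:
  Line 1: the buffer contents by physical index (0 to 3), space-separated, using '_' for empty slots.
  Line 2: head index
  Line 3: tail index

write(78): buf=[78 _ _ _], head=0, tail=1, size=1
write(52): buf=[78 52 _ _], head=0, tail=2, size=2
read(): buf=[_ 52 _ _], head=1, tail=2, size=1
read(): buf=[_ _ _ _], head=2, tail=2, size=0
write(1): buf=[_ _ 1 _], head=2, tail=3, size=1
write(29): buf=[_ _ 1 29], head=2, tail=0, size=2
read(): buf=[_ _ _ 29], head=3, tail=0, size=1
write(16): buf=[16 _ _ 29], head=3, tail=1, size=2
read(): buf=[16 _ _ _], head=0, tail=1, size=1
read(): buf=[_ _ _ _], head=1, tail=1, size=0
write(7): buf=[_ 7 _ _], head=1, tail=2, size=1
read(): buf=[_ _ _ _], head=2, tail=2, size=0

Answer: _ _ _ _
2
2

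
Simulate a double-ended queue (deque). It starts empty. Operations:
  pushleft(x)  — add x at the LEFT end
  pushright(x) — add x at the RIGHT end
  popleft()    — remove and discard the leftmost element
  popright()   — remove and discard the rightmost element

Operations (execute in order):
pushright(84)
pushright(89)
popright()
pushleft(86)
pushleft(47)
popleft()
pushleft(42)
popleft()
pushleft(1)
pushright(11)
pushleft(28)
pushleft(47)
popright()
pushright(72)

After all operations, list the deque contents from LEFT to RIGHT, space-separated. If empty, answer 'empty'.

pushright(84): [84]
pushright(89): [84, 89]
popright(): [84]
pushleft(86): [86, 84]
pushleft(47): [47, 86, 84]
popleft(): [86, 84]
pushleft(42): [42, 86, 84]
popleft(): [86, 84]
pushleft(1): [1, 86, 84]
pushright(11): [1, 86, 84, 11]
pushleft(28): [28, 1, 86, 84, 11]
pushleft(47): [47, 28, 1, 86, 84, 11]
popright(): [47, 28, 1, 86, 84]
pushright(72): [47, 28, 1, 86, 84, 72]

Answer: 47 28 1 86 84 72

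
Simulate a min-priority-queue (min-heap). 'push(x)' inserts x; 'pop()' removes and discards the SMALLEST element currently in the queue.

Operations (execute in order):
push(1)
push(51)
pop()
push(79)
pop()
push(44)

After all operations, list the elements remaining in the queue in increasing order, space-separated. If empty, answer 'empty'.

Answer: 44 79

Derivation:
push(1): heap contents = [1]
push(51): heap contents = [1, 51]
pop() → 1: heap contents = [51]
push(79): heap contents = [51, 79]
pop() → 51: heap contents = [79]
push(44): heap contents = [44, 79]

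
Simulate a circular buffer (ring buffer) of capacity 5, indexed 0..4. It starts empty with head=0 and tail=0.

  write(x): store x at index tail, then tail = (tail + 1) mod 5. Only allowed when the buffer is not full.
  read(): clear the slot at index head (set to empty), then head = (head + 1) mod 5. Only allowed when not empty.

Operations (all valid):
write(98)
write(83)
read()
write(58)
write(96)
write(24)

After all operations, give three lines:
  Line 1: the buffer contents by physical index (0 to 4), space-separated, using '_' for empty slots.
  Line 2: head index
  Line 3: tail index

Answer: _ 83 58 96 24
1
0

Derivation:
write(98): buf=[98 _ _ _ _], head=0, tail=1, size=1
write(83): buf=[98 83 _ _ _], head=0, tail=2, size=2
read(): buf=[_ 83 _ _ _], head=1, tail=2, size=1
write(58): buf=[_ 83 58 _ _], head=1, tail=3, size=2
write(96): buf=[_ 83 58 96 _], head=1, tail=4, size=3
write(24): buf=[_ 83 58 96 24], head=1, tail=0, size=4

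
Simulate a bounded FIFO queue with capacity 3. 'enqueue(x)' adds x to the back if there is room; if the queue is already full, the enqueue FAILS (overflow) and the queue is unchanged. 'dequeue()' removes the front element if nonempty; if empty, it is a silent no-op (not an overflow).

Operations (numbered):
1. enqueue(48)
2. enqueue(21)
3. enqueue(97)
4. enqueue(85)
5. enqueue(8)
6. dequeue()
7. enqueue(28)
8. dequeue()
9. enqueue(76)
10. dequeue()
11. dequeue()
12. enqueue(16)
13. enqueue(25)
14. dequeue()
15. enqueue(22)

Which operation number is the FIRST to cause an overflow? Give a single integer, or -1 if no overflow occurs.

Answer: 4

Derivation:
1. enqueue(48): size=1
2. enqueue(21): size=2
3. enqueue(97): size=3
4. enqueue(85): size=3=cap → OVERFLOW (fail)
5. enqueue(8): size=3=cap → OVERFLOW (fail)
6. dequeue(): size=2
7. enqueue(28): size=3
8. dequeue(): size=2
9. enqueue(76): size=3
10. dequeue(): size=2
11. dequeue(): size=1
12. enqueue(16): size=2
13. enqueue(25): size=3
14. dequeue(): size=2
15. enqueue(22): size=3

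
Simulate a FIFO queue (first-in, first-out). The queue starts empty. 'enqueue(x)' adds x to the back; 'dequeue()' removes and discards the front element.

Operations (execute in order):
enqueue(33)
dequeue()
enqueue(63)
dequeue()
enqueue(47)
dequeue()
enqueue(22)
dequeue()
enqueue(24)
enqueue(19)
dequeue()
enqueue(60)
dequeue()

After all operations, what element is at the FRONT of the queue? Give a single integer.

enqueue(33): queue = [33]
dequeue(): queue = []
enqueue(63): queue = [63]
dequeue(): queue = []
enqueue(47): queue = [47]
dequeue(): queue = []
enqueue(22): queue = [22]
dequeue(): queue = []
enqueue(24): queue = [24]
enqueue(19): queue = [24, 19]
dequeue(): queue = [19]
enqueue(60): queue = [19, 60]
dequeue(): queue = [60]

Answer: 60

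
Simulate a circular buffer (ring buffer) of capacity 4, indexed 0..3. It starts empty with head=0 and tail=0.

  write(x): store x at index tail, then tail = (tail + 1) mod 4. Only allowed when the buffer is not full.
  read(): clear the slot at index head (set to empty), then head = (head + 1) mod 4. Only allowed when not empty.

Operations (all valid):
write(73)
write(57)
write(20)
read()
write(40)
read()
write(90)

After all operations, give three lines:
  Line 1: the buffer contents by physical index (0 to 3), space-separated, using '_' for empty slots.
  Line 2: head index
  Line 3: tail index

Answer: 90 _ 20 40
2
1

Derivation:
write(73): buf=[73 _ _ _], head=0, tail=1, size=1
write(57): buf=[73 57 _ _], head=0, tail=2, size=2
write(20): buf=[73 57 20 _], head=0, tail=3, size=3
read(): buf=[_ 57 20 _], head=1, tail=3, size=2
write(40): buf=[_ 57 20 40], head=1, tail=0, size=3
read(): buf=[_ _ 20 40], head=2, tail=0, size=2
write(90): buf=[90 _ 20 40], head=2, tail=1, size=3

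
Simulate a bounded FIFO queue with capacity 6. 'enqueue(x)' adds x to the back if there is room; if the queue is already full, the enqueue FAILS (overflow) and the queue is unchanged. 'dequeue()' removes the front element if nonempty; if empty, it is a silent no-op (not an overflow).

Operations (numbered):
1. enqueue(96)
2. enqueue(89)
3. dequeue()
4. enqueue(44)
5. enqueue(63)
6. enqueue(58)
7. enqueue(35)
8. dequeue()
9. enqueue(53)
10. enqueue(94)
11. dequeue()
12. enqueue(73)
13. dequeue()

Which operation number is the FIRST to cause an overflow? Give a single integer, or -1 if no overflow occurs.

1. enqueue(96): size=1
2. enqueue(89): size=2
3. dequeue(): size=1
4. enqueue(44): size=2
5. enqueue(63): size=3
6. enqueue(58): size=4
7. enqueue(35): size=5
8. dequeue(): size=4
9. enqueue(53): size=5
10. enqueue(94): size=6
11. dequeue(): size=5
12. enqueue(73): size=6
13. dequeue(): size=5

Answer: -1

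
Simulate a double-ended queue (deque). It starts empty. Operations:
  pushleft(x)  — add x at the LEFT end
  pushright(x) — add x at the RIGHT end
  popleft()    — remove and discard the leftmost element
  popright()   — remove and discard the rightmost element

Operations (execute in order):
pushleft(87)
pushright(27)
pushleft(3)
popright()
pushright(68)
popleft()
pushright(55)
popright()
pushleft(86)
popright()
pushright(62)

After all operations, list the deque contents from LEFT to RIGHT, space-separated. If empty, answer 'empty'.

pushleft(87): [87]
pushright(27): [87, 27]
pushleft(3): [3, 87, 27]
popright(): [3, 87]
pushright(68): [3, 87, 68]
popleft(): [87, 68]
pushright(55): [87, 68, 55]
popright(): [87, 68]
pushleft(86): [86, 87, 68]
popright(): [86, 87]
pushright(62): [86, 87, 62]

Answer: 86 87 62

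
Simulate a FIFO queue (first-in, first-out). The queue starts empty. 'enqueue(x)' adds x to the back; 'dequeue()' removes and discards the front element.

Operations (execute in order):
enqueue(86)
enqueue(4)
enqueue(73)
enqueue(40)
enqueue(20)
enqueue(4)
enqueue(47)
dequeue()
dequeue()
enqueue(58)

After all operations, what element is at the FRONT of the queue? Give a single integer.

enqueue(86): queue = [86]
enqueue(4): queue = [86, 4]
enqueue(73): queue = [86, 4, 73]
enqueue(40): queue = [86, 4, 73, 40]
enqueue(20): queue = [86, 4, 73, 40, 20]
enqueue(4): queue = [86, 4, 73, 40, 20, 4]
enqueue(47): queue = [86, 4, 73, 40, 20, 4, 47]
dequeue(): queue = [4, 73, 40, 20, 4, 47]
dequeue(): queue = [73, 40, 20, 4, 47]
enqueue(58): queue = [73, 40, 20, 4, 47, 58]

Answer: 73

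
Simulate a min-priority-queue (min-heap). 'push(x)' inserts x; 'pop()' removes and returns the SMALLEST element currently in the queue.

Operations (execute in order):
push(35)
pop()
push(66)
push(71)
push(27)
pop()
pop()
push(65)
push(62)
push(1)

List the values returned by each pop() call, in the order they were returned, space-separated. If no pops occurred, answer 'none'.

push(35): heap contents = [35]
pop() → 35: heap contents = []
push(66): heap contents = [66]
push(71): heap contents = [66, 71]
push(27): heap contents = [27, 66, 71]
pop() → 27: heap contents = [66, 71]
pop() → 66: heap contents = [71]
push(65): heap contents = [65, 71]
push(62): heap contents = [62, 65, 71]
push(1): heap contents = [1, 62, 65, 71]

Answer: 35 27 66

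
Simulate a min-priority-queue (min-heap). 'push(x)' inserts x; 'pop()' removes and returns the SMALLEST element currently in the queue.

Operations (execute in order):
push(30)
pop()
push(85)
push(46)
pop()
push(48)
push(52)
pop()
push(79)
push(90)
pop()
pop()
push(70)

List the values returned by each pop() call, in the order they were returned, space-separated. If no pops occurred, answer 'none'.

push(30): heap contents = [30]
pop() → 30: heap contents = []
push(85): heap contents = [85]
push(46): heap contents = [46, 85]
pop() → 46: heap contents = [85]
push(48): heap contents = [48, 85]
push(52): heap contents = [48, 52, 85]
pop() → 48: heap contents = [52, 85]
push(79): heap contents = [52, 79, 85]
push(90): heap contents = [52, 79, 85, 90]
pop() → 52: heap contents = [79, 85, 90]
pop() → 79: heap contents = [85, 90]
push(70): heap contents = [70, 85, 90]

Answer: 30 46 48 52 79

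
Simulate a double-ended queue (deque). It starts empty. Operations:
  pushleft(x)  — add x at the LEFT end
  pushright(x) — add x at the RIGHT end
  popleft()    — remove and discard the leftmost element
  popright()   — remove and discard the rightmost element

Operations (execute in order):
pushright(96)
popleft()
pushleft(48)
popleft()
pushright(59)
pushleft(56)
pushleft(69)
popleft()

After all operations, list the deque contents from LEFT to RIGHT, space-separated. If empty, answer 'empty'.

Answer: 56 59

Derivation:
pushright(96): [96]
popleft(): []
pushleft(48): [48]
popleft(): []
pushright(59): [59]
pushleft(56): [56, 59]
pushleft(69): [69, 56, 59]
popleft(): [56, 59]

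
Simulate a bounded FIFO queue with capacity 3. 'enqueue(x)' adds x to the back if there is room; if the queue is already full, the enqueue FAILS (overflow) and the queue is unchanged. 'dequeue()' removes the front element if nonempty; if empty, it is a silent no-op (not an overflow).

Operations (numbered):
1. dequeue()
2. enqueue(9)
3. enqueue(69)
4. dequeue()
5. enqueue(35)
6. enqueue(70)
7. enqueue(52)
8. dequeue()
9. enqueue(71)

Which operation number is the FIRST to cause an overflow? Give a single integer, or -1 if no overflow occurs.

Answer: 7

Derivation:
1. dequeue(): empty, no-op, size=0
2. enqueue(9): size=1
3. enqueue(69): size=2
4. dequeue(): size=1
5. enqueue(35): size=2
6. enqueue(70): size=3
7. enqueue(52): size=3=cap → OVERFLOW (fail)
8. dequeue(): size=2
9. enqueue(71): size=3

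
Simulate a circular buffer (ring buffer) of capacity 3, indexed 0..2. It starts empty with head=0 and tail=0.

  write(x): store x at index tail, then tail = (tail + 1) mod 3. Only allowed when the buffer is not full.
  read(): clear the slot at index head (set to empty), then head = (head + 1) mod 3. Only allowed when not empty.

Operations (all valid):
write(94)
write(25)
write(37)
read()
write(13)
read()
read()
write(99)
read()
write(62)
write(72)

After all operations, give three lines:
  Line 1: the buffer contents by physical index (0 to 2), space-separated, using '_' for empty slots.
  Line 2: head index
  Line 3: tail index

Answer: 72 99 62
1
1

Derivation:
write(94): buf=[94 _ _], head=0, tail=1, size=1
write(25): buf=[94 25 _], head=0, tail=2, size=2
write(37): buf=[94 25 37], head=0, tail=0, size=3
read(): buf=[_ 25 37], head=1, tail=0, size=2
write(13): buf=[13 25 37], head=1, tail=1, size=3
read(): buf=[13 _ 37], head=2, tail=1, size=2
read(): buf=[13 _ _], head=0, tail=1, size=1
write(99): buf=[13 99 _], head=0, tail=2, size=2
read(): buf=[_ 99 _], head=1, tail=2, size=1
write(62): buf=[_ 99 62], head=1, tail=0, size=2
write(72): buf=[72 99 62], head=1, tail=1, size=3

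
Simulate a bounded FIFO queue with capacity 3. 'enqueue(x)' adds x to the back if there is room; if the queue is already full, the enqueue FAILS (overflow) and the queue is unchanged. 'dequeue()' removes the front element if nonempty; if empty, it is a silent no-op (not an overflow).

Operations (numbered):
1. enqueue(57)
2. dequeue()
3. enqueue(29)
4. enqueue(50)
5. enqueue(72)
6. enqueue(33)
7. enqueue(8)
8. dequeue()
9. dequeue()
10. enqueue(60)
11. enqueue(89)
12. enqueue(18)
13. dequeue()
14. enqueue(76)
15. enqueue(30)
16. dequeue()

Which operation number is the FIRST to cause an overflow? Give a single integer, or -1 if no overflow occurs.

1. enqueue(57): size=1
2. dequeue(): size=0
3. enqueue(29): size=1
4. enqueue(50): size=2
5. enqueue(72): size=3
6. enqueue(33): size=3=cap → OVERFLOW (fail)
7. enqueue(8): size=3=cap → OVERFLOW (fail)
8. dequeue(): size=2
9. dequeue(): size=1
10. enqueue(60): size=2
11. enqueue(89): size=3
12. enqueue(18): size=3=cap → OVERFLOW (fail)
13. dequeue(): size=2
14. enqueue(76): size=3
15. enqueue(30): size=3=cap → OVERFLOW (fail)
16. dequeue(): size=2

Answer: 6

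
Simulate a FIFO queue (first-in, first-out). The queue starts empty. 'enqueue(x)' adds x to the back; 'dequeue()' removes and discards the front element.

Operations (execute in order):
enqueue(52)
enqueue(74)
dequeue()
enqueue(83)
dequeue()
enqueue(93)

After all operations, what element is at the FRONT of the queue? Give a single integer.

Answer: 83

Derivation:
enqueue(52): queue = [52]
enqueue(74): queue = [52, 74]
dequeue(): queue = [74]
enqueue(83): queue = [74, 83]
dequeue(): queue = [83]
enqueue(93): queue = [83, 93]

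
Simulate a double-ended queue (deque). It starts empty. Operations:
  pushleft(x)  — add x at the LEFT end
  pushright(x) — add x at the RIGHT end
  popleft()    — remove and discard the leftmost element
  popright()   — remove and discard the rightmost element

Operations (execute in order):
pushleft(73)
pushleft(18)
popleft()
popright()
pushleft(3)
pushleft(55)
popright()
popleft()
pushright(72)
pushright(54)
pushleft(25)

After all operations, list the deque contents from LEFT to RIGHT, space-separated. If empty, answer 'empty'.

Answer: 25 72 54

Derivation:
pushleft(73): [73]
pushleft(18): [18, 73]
popleft(): [73]
popright(): []
pushleft(3): [3]
pushleft(55): [55, 3]
popright(): [55]
popleft(): []
pushright(72): [72]
pushright(54): [72, 54]
pushleft(25): [25, 72, 54]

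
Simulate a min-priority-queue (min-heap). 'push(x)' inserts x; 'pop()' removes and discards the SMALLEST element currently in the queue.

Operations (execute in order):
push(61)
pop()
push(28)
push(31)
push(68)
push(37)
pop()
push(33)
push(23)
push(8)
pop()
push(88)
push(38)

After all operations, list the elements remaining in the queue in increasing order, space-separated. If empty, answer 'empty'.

push(61): heap contents = [61]
pop() → 61: heap contents = []
push(28): heap contents = [28]
push(31): heap contents = [28, 31]
push(68): heap contents = [28, 31, 68]
push(37): heap contents = [28, 31, 37, 68]
pop() → 28: heap contents = [31, 37, 68]
push(33): heap contents = [31, 33, 37, 68]
push(23): heap contents = [23, 31, 33, 37, 68]
push(8): heap contents = [8, 23, 31, 33, 37, 68]
pop() → 8: heap contents = [23, 31, 33, 37, 68]
push(88): heap contents = [23, 31, 33, 37, 68, 88]
push(38): heap contents = [23, 31, 33, 37, 38, 68, 88]

Answer: 23 31 33 37 38 68 88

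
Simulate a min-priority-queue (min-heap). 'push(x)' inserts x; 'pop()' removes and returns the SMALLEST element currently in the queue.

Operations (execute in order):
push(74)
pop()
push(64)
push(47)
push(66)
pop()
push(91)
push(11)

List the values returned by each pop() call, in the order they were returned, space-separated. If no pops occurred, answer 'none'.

Answer: 74 47

Derivation:
push(74): heap contents = [74]
pop() → 74: heap contents = []
push(64): heap contents = [64]
push(47): heap contents = [47, 64]
push(66): heap contents = [47, 64, 66]
pop() → 47: heap contents = [64, 66]
push(91): heap contents = [64, 66, 91]
push(11): heap contents = [11, 64, 66, 91]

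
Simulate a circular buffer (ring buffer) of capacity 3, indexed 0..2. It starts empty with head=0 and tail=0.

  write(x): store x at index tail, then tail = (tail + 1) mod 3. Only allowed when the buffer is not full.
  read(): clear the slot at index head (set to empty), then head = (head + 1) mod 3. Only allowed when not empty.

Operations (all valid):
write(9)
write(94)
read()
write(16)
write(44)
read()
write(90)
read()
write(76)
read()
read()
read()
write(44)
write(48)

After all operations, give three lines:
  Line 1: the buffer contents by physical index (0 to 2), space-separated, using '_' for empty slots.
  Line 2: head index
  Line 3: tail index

Answer: 44 48 _
0
2

Derivation:
write(9): buf=[9 _ _], head=0, tail=1, size=1
write(94): buf=[9 94 _], head=0, tail=2, size=2
read(): buf=[_ 94 _], head=1, tail=2, size=1
write(16): buf=[_ 94 16], head=1, tail=0, size=2
write(44): buf=[44 94 16], head=1, tail=1, size=3
read(): buf=[44 _ 16], head=2, tail=1, size=2
write(90): buf=[44 90 16], head=2, tail=2, size=3
read(): buf=[44 90 _], head=0, tail=2, size=2
write(76): buf=[44 90 76], head=0, tail=0, size=3
read(): buf=[_ 90 76], head=1, tail=0, size=2
read(): buf=[_ _ 76], head=2, tail=0, size=1
read(): buf=[_ _ _], head=0, tail=0, size=0
write(44): buf=[44 _ _], head=0, tail=1, size=1
write(48): buf=[44 48 _], head=0, tail=2, size=2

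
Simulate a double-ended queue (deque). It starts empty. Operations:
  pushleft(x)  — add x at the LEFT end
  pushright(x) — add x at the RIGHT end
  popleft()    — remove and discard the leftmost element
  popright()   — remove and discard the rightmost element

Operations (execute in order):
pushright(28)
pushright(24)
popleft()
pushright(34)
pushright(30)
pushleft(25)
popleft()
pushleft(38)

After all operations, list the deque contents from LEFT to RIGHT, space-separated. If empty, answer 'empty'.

pushright(28): [28]
pushright(24): [28, 24]
popleft(): [24]
pushright(34): [24, 34]
pushright(30): [24, 34, 30]
pushleft(25): [25, 24, 34, 30]
popleft(): [24, 34, 30]
pushleft(38): [38, 24, 34, 30]

Answer: 38 24 34 30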